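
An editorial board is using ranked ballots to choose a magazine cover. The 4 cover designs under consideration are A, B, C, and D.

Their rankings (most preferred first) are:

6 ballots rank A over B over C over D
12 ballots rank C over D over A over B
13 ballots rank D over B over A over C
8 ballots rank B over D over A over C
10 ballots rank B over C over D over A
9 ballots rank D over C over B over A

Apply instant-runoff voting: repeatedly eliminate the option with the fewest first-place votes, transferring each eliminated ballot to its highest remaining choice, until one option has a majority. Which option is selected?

Round 1: D 22, B 18, C 12, A 6. A has the fewest and is eliminated.
Round 2: B 24, D 22, C 12. C has the fewest and is eliminated.
Round 3: D 34, B 24. D has a majority.

D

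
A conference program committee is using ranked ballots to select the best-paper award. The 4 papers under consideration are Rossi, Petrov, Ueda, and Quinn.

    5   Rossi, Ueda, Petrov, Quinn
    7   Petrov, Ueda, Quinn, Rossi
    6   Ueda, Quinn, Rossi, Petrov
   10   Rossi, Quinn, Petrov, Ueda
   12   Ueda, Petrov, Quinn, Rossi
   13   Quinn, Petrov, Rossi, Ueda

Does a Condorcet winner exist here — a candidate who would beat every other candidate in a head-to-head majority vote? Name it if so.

Head-to-head results (53 voters total):
Rossi vs Petrov: Petrov wins 32–21.
Rossi vs Ueda: Rossi wins 28–25.
Rossi vs Quinn: Quinn wins 38–15.
Petrov vs Ueda: Petrov wins 30–23.
Petrov vs Quinn: Quinn wins 29–24.
Ueda vs Quinn: Ueda wins 30–23.
No candidate beats all others: Rossi beats Ueda beats Quinn beats Rossi, a majority cycle.

No Condorcet winner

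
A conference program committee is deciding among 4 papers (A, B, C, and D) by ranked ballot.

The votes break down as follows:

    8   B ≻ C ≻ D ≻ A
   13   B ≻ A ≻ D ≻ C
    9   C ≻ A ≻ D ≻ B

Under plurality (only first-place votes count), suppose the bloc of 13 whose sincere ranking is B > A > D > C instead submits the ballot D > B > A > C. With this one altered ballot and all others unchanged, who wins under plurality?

D

First-place totals with the altered ballot: A 0, B 8, C 9, D 13.
The switch changes the winner from B to D.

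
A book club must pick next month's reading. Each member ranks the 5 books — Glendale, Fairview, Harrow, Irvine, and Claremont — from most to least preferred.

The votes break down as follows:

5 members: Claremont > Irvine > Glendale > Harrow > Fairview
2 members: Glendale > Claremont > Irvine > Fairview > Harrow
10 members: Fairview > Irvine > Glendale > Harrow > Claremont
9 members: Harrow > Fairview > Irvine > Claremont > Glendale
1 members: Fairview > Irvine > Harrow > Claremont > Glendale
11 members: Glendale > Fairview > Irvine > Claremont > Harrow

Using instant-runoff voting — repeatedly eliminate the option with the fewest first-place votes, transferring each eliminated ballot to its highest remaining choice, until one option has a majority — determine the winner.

Fairview

Round 1: Glendale 13, Fairview 11, Harrow 9, Claremont 5, Irvine 0. Irvine has the fewest and is eliminated.
Round 2: Glendale 13, Fairview 11, Harrow 9, Claremont 5. Claremont has the fewest and is eliminated.
Round 3: Glendale 18, Fairview 11, Harrow 9. Harrow has the fewest and is eliminated.
Round 4: Fairview 20, Glendale 18. Fairview has a majority.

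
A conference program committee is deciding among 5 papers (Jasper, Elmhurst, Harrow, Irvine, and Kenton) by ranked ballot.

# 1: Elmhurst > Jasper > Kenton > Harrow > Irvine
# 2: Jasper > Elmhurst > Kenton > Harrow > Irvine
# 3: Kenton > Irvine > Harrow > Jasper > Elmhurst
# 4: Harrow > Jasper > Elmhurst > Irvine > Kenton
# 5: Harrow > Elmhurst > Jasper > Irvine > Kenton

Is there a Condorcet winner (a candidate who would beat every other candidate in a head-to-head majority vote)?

No

Head-to-head results (5 voters total):
Jasper vs Elmhurst: Jasper wins 3–2.
Jasper vs Harrow: Harrow wins 3–2.
Jasper vs Irvine: Jasper wins 4–1.
Jasper vs Kenton: Jasper wins 4–1.
Elmhurst vs Harrow: Harrow wins 3–2.
Elmhurst vs Irvine: Elmhurst wins 4–1.
Elmhurst vs Kenton: Elmhurst wins 4–1.
Harrow vs Irvine: Harrow wins 4–1.
Harrow vs Kenton: Kenton wins 3–2.
Irvine vs Kenton: Kenton wins 3–2.
No candidate beats all others: Jasper beats Kenton beats Harrow beats Jasper, a majority cycle.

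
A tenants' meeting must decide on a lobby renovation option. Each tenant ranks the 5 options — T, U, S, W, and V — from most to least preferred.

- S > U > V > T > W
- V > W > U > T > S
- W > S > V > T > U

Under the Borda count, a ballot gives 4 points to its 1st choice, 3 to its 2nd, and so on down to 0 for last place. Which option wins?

Borda scores:
  T: 1 + 1 + 1 = 3
  U: 3 + 2 + 0 = 5
  S: 4 + 0 + 3 = 7
  W: 0 + 3 + 4 = 7
  V: 2 + 4 + 2 = 8
V has the highest total.

V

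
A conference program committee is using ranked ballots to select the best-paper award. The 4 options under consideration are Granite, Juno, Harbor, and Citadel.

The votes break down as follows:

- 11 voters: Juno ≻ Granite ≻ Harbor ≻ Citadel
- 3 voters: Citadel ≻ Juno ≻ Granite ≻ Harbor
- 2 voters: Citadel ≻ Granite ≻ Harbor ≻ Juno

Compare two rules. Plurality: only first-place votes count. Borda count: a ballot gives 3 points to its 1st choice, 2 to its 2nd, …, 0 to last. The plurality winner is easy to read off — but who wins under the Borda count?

Plurality first-place counts: Granite 0, Juno 11, Harbor 0, Citadel 5 → Juno.
Borda totals: Granite 29, Juno 39, Harbor 13, Citadel 15 → Juno.

Juno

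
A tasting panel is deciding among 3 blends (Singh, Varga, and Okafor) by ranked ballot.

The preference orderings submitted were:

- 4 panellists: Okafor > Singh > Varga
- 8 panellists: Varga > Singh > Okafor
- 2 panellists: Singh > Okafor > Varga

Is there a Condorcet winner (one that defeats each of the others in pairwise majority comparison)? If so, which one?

Varga

Head-to-head results (14 voters total):
Singh vs Varga: Varga wins 8–6.
Singh vs Okafor: Singh wins 10–4.
Varga vs Okafor: Varga wins 8–6.
Varga beats each rival — Singh (8–6), Okafor (8–6) — so Varga is the Condorcet winner.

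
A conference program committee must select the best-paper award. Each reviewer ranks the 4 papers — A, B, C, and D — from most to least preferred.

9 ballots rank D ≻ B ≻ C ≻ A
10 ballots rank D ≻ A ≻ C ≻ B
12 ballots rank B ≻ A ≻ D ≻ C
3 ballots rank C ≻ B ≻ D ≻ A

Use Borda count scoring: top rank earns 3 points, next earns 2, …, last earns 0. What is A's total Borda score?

Borda scores:
  A: 9·0 + 10·2 + 12·2 + 3·0 = 44
  B: 9·2 + 10·0 + 12·3 + 3·2 = 60
  C: 9·1 + 10·1 + 12·0 + 3·3 = 28
  D: 9·3 + 10·3 + 12·1 + 3·1 = 72

44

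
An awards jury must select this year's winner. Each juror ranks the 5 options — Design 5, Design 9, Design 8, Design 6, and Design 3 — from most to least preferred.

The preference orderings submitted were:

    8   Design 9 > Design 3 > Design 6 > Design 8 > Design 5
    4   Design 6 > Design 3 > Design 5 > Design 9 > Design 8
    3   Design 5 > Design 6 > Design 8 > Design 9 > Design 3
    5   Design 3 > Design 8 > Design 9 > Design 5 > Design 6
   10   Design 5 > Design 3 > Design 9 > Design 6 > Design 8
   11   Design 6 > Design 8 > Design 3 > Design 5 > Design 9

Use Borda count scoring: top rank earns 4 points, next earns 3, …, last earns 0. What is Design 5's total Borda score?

Borda scores:
  Design 5: 8·0 + 4·2 + 3·4 + 5·1 + 10·4 + 11·1 = 76
  Design 9: 8·4 + 4·1 + 3·1 + 5·2 + 10·2 + 11·0 = 69
  Design 8: 8·1 + 4·0 + 3·2 + 5·3 + 10·0 + 11·3 = 62
  Design 6: 8·2 + 4·4 + 3·3 + 5·0 + 10·1 + 11·4 = 95
  Design 3: 8·3 + 4·3 + 3·0 + 5·4 + 10·3 + 11·2 = 108

76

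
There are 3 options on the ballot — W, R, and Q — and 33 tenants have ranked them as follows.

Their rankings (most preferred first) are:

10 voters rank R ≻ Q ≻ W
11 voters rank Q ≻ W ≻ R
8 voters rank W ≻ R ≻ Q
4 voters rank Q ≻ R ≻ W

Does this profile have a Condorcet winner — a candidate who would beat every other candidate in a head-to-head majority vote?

No

Head-to-head results (33 voters total):
W vs R: W wins 19–14.
W vs Q: Q wins 25–8.
R vs Q: R wins 18–15.
No candidate beats all others: W beats R beats Q beats W, a majority cycle.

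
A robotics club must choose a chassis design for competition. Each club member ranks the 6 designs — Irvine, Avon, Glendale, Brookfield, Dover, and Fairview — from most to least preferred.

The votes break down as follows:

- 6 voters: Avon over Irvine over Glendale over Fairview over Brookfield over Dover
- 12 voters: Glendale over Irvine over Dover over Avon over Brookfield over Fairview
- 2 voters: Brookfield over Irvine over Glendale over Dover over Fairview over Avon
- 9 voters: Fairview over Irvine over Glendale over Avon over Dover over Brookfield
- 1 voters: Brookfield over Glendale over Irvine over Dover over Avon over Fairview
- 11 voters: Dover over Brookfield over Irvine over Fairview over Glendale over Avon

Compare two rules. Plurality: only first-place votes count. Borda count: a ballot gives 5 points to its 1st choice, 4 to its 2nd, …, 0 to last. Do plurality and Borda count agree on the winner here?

Plurality first-place counts: Irvine 0, Avon 6, Glendale 12, Brookfield 3, Dover 11, Fairview 9 → Glendale.
Borda totals: Irvine 152, Avon 73, Glendale 126, Brookfield 77, Dover 106, Fairview 81 → Irvine.
The two rules disagree: plurality picks Glendale, Borda picks Irvine.

No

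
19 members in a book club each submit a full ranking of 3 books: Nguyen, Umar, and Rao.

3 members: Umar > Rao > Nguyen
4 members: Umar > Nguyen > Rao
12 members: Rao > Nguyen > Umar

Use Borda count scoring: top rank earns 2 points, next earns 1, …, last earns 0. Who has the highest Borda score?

Borda scores:
  Nguyen: 3·0 + 4·1 + 12·1 = 16
  Umar: 3·2 + 4·2 + 12·0 = 14
  Rao: 3·1 + 4·0 + 12·2 = 27
Rao has the highest total.

Rao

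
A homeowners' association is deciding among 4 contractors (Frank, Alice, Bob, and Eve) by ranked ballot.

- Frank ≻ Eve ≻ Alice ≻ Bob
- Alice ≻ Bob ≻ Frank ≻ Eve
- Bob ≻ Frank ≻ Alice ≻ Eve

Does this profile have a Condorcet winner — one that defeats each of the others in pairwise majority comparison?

No

Head-to-head results (3 voters total):
Frank vs Alice: Frank wins 2–1.
Frank vs Bob: Bob wins 2–1.
Frank vs Eve: Frank wins 3–0.
Alice vs Bob: Alice wins 2–1.
Alice vs Eve: Alice wins 2–1.
Bob vs Eve: Bob wins 2–1.
No candidate beats all others: Frank beats Alice beats Bob beats Frank, a majority cycle.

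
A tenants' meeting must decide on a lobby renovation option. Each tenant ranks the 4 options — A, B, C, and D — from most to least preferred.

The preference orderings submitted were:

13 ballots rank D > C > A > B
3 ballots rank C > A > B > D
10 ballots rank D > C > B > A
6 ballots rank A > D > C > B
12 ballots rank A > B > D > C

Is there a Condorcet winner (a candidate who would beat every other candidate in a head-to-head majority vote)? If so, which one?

D

Head-to-head results (44 voters total):
A vs B: A wins 34–10.
A vs C: C wins 26–18.
A vs D: D wins 23–21.
B vs C: C wins 32–12.
B vs D: D wins 29–15.
C vs D: D wins 41–3.
D beats each rival — A (23–21), B (29–15), C (41–3) — so D is the Condorcet winner.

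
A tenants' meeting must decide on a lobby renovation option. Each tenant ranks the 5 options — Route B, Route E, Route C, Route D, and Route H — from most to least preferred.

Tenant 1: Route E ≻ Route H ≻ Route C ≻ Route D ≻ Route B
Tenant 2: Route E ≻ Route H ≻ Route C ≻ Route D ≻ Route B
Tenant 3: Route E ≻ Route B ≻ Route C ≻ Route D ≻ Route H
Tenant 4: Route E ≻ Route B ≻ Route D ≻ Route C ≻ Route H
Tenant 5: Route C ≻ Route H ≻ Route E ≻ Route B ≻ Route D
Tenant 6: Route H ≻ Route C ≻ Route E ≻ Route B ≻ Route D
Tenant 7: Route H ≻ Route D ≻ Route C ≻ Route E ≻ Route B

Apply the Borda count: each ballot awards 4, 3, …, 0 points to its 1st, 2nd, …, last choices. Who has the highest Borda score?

Borda scores:
  Route B: 0 + 0 + 3 + 3 + 1 + 1 + 0 = 8
  Route E: 4 + 4 + 4 + 4 + 2 + 2 + 1 = 21
  Route C: 2 + 2 + 2 + 1 + 4 + 3 + 2 = 16
  Route D: 1 + 1 + 1 + 2 + 0 + 0 + 3 = 8
  Route H: 3 + 3 + 0 + 0 + 3 + 4 + 4 = 17
Route E has the highest total.

Route E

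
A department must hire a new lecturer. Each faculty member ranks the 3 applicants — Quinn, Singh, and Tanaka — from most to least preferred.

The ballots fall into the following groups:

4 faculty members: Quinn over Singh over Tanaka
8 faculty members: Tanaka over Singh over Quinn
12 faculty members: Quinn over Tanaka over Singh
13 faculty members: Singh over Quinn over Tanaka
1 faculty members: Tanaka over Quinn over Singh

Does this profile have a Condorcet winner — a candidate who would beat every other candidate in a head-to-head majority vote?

No

Head-to-head results (38 voters total):
Quinn vs Singh: Singh wins 21–17.
Quinn vs Tanaka: Quinn wins 29–9.
Singh vs Tanaka: Tanaka wins 21–17.
No candidate beats all others: Quinn beats Tanaka beats Singh beats Quinn, a majority cycle.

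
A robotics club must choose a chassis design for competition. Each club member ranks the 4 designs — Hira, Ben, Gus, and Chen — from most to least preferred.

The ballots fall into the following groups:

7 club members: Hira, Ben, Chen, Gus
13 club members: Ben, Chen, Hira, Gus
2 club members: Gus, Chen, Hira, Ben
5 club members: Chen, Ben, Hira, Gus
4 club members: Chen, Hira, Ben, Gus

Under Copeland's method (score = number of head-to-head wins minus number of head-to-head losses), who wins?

Ben

Pairwise results:
  Hira vs Ben: Ben wins 18–13.
  Hira vs Gus: Hira wins 29–2.
  Hira vs Chen: Chen wins 24–7.
  Ben vs Gus: Ben wins 29–2.
  Ben vs Chen: Ben wins 20–11.
  Gus vs Chen: Chen wins 29–2.
Copeland scores (wins − losses):
  Hira: 1 − 2 = -1
  Ben: 3 − 0 = 3
  Gus: 0 − 3 = -3
  Chen: 2 − 1 = 1
Ben has the best Copeland score.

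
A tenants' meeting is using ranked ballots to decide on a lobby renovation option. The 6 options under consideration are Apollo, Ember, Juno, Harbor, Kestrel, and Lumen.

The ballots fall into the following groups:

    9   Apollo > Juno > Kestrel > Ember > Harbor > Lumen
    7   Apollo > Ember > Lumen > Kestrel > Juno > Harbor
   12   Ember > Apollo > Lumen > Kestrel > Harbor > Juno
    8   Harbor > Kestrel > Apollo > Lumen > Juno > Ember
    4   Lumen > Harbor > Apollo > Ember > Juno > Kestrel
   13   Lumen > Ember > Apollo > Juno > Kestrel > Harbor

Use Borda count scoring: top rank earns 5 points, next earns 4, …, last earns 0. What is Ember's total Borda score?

Borda scores:
  Apollo: 9·5 + 7·5 + 12·4 + 8·3 + 4·3 + 13·3 = 203
  Ember: 9·2 + 7·4 + 12·5 + 8·0 + 4·2 + 13·4 = 166
  Juno: 9·4 + 7·1 + 12·0 + 8·1 + 4·1 + 13·2 = 81
  Harbor: 9·1 + 7·0 + 12·1 + 8·5 + 4·4 + 13·0 = 77
  Kestrel: 9·3 + 7·2 + 12·2 + 8·4 + 4·0 + 13·1 = 110
  Lumen: 9·0 + 7·3 + 12·3 + 8·2 + 4·5 + 13·5 = 158

166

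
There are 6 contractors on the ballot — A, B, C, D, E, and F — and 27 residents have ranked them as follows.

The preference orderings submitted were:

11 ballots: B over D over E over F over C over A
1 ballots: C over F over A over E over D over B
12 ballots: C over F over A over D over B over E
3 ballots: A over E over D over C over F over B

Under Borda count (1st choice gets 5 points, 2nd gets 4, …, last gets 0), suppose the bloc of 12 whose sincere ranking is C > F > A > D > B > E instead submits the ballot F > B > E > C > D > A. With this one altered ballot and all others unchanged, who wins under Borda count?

Borda totals with the altered ballot: A 18, B 103, C 46, D 66, E 83, F 89.
The switch changes the winner from C to B.

B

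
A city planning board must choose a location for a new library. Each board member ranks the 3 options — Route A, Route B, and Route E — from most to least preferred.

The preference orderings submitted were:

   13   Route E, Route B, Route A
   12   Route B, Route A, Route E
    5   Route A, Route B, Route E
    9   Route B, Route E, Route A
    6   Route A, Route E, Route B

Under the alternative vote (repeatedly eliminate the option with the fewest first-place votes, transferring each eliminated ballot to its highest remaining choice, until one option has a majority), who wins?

Round 1: Route B 21, Route E 13, Route A 11. Route A has the fewest and is eliminated.
Round 2: Route B 26, Route E 19. Route B has a majority.

Route B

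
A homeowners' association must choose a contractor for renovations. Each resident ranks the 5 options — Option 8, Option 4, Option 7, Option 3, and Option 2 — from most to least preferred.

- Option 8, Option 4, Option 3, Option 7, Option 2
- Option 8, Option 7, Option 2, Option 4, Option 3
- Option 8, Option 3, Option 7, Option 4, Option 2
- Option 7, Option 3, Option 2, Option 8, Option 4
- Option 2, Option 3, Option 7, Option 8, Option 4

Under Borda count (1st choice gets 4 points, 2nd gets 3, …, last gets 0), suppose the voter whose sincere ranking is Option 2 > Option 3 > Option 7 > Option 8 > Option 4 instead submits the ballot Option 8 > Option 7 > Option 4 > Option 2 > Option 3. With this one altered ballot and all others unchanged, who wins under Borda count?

Option 8

Borda totals with the altered ballot: Option 8 17, Option 4 7, Option 7 13, Option 3 8, Option 2 5.
The winner is unchanged: still Option 8.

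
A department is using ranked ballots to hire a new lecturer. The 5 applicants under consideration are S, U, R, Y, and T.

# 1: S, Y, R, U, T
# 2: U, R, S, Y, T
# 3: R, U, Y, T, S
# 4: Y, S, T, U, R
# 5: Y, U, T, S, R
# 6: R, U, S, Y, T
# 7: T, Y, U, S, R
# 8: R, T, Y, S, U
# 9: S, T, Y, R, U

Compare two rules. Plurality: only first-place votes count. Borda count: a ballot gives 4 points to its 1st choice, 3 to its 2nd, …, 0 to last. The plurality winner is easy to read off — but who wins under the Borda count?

Y

Plurality first-place counts: S 2, U 1, R 3, Y 2, T 1 → R.
Borda totals: S 18, U 17, R 18, Y 22, T 15 → Y.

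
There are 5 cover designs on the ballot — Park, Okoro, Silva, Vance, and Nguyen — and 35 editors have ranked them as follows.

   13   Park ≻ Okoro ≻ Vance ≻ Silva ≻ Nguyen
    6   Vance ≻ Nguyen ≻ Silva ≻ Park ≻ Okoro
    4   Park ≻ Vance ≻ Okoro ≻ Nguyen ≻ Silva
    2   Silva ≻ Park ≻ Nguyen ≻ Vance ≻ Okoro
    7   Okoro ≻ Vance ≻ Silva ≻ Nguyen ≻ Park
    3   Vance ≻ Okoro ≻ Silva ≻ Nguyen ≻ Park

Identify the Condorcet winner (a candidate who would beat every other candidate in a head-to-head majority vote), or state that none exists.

Head-to-head results (35 voters total):
Park vs Okoro: Park wins 25–10.
Park vs Silva: Silva wins 18–17.
Park vs Vance: Park wins 19–16.
Park vs Nguyen: Park wins 19–16.
Okoro vs Silva: Okoro wins 27–8.
Okoro vs Vance: Okoro wins 20–15.
Okoro vs Nguyen: Okoro wins 27–8.
Silva vs Vance: Vance wins 33–2.
Silva vs Nguyen: Silva wins 25–10.
Vance vs Nguyen: Vance wins 33–2.
No candidate beats all others: Park beats Okoro beats Silva beats Park, a majority cycle.

No Condorcet winner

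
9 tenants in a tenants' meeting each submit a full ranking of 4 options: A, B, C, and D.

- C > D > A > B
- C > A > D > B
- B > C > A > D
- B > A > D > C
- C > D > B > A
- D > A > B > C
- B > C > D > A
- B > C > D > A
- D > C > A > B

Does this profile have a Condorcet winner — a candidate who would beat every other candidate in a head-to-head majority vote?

Head-to-head results (9 voters total):
A vs B: B wins 5–4.
A vs C: C wins 7–2.
A vs D: D wins 6–3.
B vs C: B wins 5–4.
B vs D: D wins 5–4.
C vs D: C wins 6–3.
No candidate beats all others: B beats C beats D beats B, a majority cycle.

No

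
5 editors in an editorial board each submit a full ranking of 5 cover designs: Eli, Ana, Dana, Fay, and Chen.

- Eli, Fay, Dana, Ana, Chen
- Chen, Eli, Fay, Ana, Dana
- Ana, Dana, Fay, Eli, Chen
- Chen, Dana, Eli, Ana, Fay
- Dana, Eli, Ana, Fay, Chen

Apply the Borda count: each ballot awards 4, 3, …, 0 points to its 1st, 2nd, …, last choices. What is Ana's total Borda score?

9

Borda scores:
  Eli: 4 + 3 + 1 + 2 + 3 = 13
  Ana: 1 + 1 + 4 + 1 + 2 = 9
  Dana: 2 + 0 + 3 + 3 + 4 = 12
  Fay: 3 + 2 + 2 + 0 + 1 = 8
  Chen: 0 + 4 + 0 + 4 + 0 = 8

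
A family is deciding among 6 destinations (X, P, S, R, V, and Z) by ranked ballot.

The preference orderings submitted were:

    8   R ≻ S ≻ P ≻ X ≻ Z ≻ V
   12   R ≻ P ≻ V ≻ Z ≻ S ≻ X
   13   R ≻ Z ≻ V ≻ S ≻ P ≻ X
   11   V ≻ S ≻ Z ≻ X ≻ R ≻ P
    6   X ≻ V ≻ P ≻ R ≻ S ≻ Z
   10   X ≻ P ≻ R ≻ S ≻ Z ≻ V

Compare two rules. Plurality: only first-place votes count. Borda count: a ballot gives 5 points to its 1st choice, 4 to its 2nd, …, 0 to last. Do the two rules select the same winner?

Yes

Plurality first-place counts: X 16, P 0, S 0, R 33, V 11, Z 0 → R.
Borda totals: X 118, P 143, S 140, R 218, V 154, Z 127 → R.
The two rules agree on R.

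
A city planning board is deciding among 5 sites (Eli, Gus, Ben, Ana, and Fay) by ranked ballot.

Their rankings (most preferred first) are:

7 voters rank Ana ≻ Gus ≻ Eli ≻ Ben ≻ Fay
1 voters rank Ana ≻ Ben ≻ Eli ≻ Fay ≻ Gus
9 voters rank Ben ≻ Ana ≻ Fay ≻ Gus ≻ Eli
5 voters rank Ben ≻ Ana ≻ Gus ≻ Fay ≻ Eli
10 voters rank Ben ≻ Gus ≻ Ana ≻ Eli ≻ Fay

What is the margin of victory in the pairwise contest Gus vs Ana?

Ballots ranking Gus above Ana: 10.
Ballots ranking Ana above Gus: 7+1+9+5 = 22.
Ana wins 22–10, a margin of 12.

12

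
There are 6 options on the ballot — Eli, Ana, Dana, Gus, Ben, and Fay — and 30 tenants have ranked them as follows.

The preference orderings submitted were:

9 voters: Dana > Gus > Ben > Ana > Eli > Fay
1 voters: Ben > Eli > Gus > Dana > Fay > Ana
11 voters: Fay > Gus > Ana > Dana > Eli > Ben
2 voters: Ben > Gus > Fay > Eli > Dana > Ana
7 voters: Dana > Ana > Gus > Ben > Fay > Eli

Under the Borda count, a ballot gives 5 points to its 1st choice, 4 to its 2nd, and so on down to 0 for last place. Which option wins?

Gus

Borda scores:
  Eli: 9·1 + 4 + 11·1 + 2·2 + 7·0 = 28
  Ana: 9·2 + 0 + 11·3 + 2·0 + 7·4 = 79
  Dana: 9·5 + 2 + 11·2 + 2·1 + 7·5 = 106
  Gus: 9·4 + 3 + 11·4 + 2·4 + 7·3 = 112
  Ben: 9·3 + 5 + 11·0 + 2·5 + 7·2 = 56
  Fay: 9·0 + 1 + 11·5 + 2·3 + 7·1 = 69
Gus has the highest total.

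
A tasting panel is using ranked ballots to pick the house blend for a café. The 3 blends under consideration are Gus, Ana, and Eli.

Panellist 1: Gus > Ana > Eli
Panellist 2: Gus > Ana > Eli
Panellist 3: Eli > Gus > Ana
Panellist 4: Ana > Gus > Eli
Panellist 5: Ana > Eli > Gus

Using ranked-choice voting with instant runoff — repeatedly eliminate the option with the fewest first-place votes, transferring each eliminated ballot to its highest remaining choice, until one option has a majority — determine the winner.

Gus

Round 1: Gus 2, Ana 2, Eli 1. Eli has the fewest and is eliminated.
Round 2: Gus 3, Ana 2. Gus has a majority.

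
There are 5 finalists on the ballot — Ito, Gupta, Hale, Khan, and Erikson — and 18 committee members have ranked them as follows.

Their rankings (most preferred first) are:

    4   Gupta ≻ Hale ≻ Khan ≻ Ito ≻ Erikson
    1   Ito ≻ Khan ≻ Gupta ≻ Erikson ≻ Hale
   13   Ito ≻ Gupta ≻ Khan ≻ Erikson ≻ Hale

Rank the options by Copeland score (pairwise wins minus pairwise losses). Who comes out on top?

Pairwise results:
  Ito vs Gupta: Ito wins 14–4.
  Ito vs Hale: Ito wins 14–4.
  Ito vs Khan: Ito wins 14–4.
  Ito vs Erikson: Ito wins 18–0.
  Gupta vs Hale: Gupta wins 18–0.
  Gupta vs Khan: Gupta wins 17–1.
  Gupta vs Erikson: Gupta wins 18–0.
  Hale vs Khan: Khan wins 14–4.
  Hale vs Erikson: Erikson wins 14–4.
  Khan vs Erikson: Khan wins 18–0.
Copeland scores (wins − losses):
  Ito: 4 − 0 = 4
  Gupta: 3 − 1 = 2
  Hale: 0 − 4 = -4
  Khan: 2 − 2 = 0
  Erikson: 1 − 3 = -2
Ito has the best Copeland score.

Ito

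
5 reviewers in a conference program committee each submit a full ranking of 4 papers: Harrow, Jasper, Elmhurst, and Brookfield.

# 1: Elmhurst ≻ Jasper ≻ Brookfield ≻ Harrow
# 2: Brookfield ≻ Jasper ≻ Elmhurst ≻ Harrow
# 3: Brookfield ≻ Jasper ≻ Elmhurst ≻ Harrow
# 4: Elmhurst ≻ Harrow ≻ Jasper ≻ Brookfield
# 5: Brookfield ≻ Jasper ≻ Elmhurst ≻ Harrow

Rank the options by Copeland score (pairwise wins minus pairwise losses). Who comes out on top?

Pairwise results:
  Harrow vs Jasper: Jasper wins 4–1.
  Harrow vs Elmhurst: Elmhurst wins 5–0.
  Harrow vs Brookfield: Brookfield wins 4–1.
  Jasper vs Elmhurst: Jasper wins 3–2.
  Jasper vs Brookfield: Brookfield wins 3–2.
  Elmhurst vs Brookfield: Brookfield wins 3–2.
Copeland scores (wins − losses):
  Harrow: 0 − 3 = -3
  Jasper: 2 − 1 = 1
  Elmhurst: 1 − 2 = -1
  Brookfield: 3 − 0 = 3
Brookfield has the best Copeland score.

Brookfield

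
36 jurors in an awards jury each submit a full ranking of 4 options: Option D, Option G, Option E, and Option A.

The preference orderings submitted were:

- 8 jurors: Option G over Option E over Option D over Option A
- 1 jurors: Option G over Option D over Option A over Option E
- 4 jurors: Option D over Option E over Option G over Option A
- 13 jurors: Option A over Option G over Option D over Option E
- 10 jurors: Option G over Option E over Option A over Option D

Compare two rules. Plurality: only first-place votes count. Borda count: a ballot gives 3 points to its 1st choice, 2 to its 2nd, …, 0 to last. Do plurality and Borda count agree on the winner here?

Plurality first-place counts: Option D 4, Option G 19, Option E 0, Option A 13 → Option G.
Borda totals: Option D 35, Option G 87, Option E 44, Option A 50 → Option G.
The two rules agree on Option G.

Yes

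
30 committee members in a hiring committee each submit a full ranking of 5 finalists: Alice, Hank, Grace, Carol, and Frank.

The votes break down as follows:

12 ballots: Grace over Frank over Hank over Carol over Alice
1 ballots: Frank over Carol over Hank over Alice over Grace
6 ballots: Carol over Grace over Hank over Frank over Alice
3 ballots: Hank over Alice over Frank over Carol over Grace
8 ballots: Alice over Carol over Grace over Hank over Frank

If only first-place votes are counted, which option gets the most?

First-place vote totals:
  Alice: 8
  Hank: 3
  Grace: 12
  Carol: 6
  Frank: 1
Grace has the most first-place votes.

Grace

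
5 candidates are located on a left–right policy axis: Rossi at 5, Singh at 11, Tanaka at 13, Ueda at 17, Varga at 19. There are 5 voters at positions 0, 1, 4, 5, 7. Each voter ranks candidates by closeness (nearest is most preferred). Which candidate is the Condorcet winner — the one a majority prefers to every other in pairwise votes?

Rossi

With single-peaked preferences on a line, the Condorcet winner is the candidate closest to the median voter.
The median voter (position 4) is closest to Rossi at 5.
Check: Rossi vs Singh — voters closer to Rossi: 5 of 5.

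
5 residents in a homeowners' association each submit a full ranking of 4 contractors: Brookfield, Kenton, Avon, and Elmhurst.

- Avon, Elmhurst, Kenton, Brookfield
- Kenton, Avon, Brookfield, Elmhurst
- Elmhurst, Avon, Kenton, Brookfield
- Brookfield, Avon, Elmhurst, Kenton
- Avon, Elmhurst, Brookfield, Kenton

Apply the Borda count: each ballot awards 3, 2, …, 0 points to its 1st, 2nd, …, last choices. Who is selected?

Avon

Borda scores:
  Brookfield: 0 + 1 + 0 + 3 + 1 = 5
  Kenton: 1 + 3 + 1 + 0 + 0 = 5
  Avon: 3 + 2 + 2 + 2 + 3 = 12
  Elmhurst: 2 + 0 + 3 + 1 + 2 = 8
Avon has the highest total.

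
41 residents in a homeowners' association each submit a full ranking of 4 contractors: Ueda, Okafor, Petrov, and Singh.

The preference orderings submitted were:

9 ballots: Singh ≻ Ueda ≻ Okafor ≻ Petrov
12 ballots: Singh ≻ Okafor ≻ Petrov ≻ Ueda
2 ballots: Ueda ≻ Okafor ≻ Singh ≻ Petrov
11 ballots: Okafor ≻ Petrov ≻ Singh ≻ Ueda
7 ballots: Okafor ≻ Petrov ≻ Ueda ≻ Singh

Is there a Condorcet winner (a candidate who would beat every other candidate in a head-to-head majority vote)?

Head-to-head results (41 voters total):
Ueda vs Okafor: Okafor wins 30–11.
Ueda vs Petrov: Petrov wins 30–11.
Ueda vs Singh: Singh wins 32–9.
Okafor vs Petrov: Okafor wins 41–0.
Okafor vs Singh: Singh wins 21–20.
Petrov vs Singh: Singh wins 23–18.
Singh beats each rival — Ueda (32–9), Okafor (21–20), Petrov (23–18) — so Singh is the Condorcet winner.

Yes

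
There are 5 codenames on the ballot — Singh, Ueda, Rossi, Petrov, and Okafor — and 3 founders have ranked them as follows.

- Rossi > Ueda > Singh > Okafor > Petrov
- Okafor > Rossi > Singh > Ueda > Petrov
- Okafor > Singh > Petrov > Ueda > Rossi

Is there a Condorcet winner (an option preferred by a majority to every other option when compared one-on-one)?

Yes

Head-to-head results (3 voters total):
Singh vs Ueda: Singh wins 2–1.
Singh vs Rossi: Rossi wins 2–1.
Singh vs Petrov: Singh wins 3–0.
Singh vs Okafor: Okafor wins 2–1.
Ueda vs Rossi: Rossi wins 2–1.
Ueda vs Petrov: Ueda wins 2–1.
Ueda vs Okafor: Okafor wins 2–1.
Rossi vs Petrov: Rossi wins 2–1.
Rossi vs Okafor: Okafor wins 2–1.
Petrov vs Okafor: Okafor wins 3–0.
Okafor beats each rival — Singh (2–1), Ueda (2–1), Rossi (2–1), Petrov (3–0) — so Okafor is the Condorcet winner.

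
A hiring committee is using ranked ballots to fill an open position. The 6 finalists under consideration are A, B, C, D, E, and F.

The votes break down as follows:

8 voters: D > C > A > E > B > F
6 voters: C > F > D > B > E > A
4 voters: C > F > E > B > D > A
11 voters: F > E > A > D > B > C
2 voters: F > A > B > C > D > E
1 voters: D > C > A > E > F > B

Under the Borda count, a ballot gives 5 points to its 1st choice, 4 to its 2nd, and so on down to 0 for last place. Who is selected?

Borda scores:
  A: 8·3 + 6·0 + 4·0 + 11·3 + 2·4 + 3 = 68
  B: 8·1 + 6·2 + 4·2 + 11·1 + 2·3 + 0 = 45
  C: 8·4 + 6·5 + 4·5 + 11·0 + 2·2 + 4 = 90
  D: 8·5 + 6·3 + 4·1 + 11·2 + 2·1 + 5 = 91
  E: 8·2 + 6·1 + 4·3 + 11·4 + 2·0 + 2 = 80
  F: 8·0 + 6·4 + 4·4 + 11·5 + 2·5 + 1 = 106
F has the highest total.

F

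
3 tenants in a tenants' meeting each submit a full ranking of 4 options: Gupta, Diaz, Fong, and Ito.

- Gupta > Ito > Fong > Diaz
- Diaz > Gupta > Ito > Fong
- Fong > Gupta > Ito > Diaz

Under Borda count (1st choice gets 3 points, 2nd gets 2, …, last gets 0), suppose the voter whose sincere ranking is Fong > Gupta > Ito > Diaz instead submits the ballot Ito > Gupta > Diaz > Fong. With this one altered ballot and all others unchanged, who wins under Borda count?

Gupta

Borda totals with the altered ballot: Gupta 7, Diaz 4, Fong 1, Ito 6.
The winner is unchanged: still Gupta.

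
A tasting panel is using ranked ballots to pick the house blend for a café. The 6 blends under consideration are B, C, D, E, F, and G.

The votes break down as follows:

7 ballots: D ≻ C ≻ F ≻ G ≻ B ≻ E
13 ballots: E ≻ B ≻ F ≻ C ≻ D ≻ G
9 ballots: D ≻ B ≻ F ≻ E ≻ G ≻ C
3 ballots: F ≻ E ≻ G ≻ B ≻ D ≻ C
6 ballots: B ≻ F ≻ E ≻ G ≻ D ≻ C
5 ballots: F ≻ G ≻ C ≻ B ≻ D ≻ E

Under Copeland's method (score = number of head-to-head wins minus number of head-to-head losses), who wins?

B

Pairwise results:
  B vs C: B wins 31–12.
  B vs D: B wins 27–16.
  B vs E: B wins 27–16.
  B vs F: B wins 28–15.
  B vs G: B wins 28–15.
  C vs D: D wins 25–18.
  C vs E: E wins 31–12.
  C vs F: F wins 36–7.
  C vs G: G wins 23–20.
  D vs E: E wins 22–21.
  D vs F: F wins 27–16.
  D vs G: D wins 29–14.
  E vs F: F wins 30–13.
  E vs G: E wins 31–12.
  F vs G: F wins 43–0.
Copeland scores (wins − losses):
  B: 5 − 0 = 5
  C: 0 − 5 = -5
  D: 2 − 3 = -1
  E: 3 − 2 = 1
  F: 4 − 1 = 3
  G: 1 − 4 = -3
B has the best Copeland score.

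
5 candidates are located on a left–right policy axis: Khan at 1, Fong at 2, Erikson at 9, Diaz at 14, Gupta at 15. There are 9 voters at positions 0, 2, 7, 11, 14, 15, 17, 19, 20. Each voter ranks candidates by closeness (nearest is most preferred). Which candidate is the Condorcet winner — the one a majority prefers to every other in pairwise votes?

With single-peaked preferences on a line, the Condorcet winner is the candidate closest to the median voter.
The median voter (position 14) is closest to Diaz at 14.
Check: Diaz vs Erikson — voters closer to Diaz: 5 of 9.

Diaz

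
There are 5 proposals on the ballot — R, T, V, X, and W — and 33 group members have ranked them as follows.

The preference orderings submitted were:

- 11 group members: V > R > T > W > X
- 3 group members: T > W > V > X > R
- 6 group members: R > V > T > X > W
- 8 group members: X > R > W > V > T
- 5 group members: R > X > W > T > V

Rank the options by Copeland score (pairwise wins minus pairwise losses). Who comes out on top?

Pairwise results:
  R vs T: R wins 30–3.
  R vs V: R wins 19–14.
  R vs X: R wins 22–11.
  R vs W: R wins 30–3.
  T vs V: V wins 25–8.
  T vs X: T wins 20–13.
  T vs W: T wins 20–13.
  V vs X: V wins 20–13.
  V vs W: V wins 17–16.
  X vs W: X wins 19–14.
Copeland scores (wins − losses):
  R: 4 − 0 = 4
  T: 2 − 2 = 0
  V: 3 − 1 = 2
  X: 1 − 3 = -2
  W: 0 − 4 = -4
R has the best Copeland score.

R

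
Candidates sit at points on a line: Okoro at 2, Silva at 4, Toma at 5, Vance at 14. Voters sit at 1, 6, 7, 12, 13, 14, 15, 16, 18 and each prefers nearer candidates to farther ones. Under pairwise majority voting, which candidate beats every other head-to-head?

With single-peaked preferences on a line, the Condorcet winner is the candidate closest to the median voter.
The median voter (position 13) is closest to Vance at 14.
Check: Vance vs Toma — voters closer to Vance: 6 of 9.

Vance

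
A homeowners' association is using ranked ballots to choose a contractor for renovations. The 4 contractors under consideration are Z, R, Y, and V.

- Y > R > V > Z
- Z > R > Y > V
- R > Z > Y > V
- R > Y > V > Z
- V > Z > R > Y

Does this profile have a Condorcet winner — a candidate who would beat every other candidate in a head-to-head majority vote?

Yes

Head-to-head results (5 voters total):
Z vs R: R wins 3–2.
Z vs Y: Z wins 3–2.
Z vs V: V wins 3–2.
R vs Y: R wins 4–1.
R vs V: R wins 4–1.
Y vs V: Y wins 4–1.
R beats each rival — Z (3–2), Y (4–1), V (4–1) — so R is the Condorcet winner.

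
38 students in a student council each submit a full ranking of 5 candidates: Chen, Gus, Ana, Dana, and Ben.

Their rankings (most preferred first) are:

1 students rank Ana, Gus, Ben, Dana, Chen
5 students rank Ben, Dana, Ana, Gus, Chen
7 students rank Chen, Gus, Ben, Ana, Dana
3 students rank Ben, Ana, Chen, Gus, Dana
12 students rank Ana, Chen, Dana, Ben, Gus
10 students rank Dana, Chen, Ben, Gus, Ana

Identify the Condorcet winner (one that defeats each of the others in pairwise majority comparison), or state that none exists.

Head-to-head results (38 voters total):
Chen vs Gus: Chen wins 32–6.
Chen vs Ana: Ana wins 21–17.
Chen vs Dana: Chen wins 22–16.
Chen vs Ben: Chen wins 29–9.
Gus vs Ana: Ana wins 21–17.
Gus vs Dana: Dana wins 27–11.
Gus vs Ben: Ben wins 30–8.
Ana vs Dana: Ana wins 23–15.
Ana vs Ben: Ben wins 25–13.
Dana vs Ben: Dana wins 22–16.
No candidate beats all others: Chen beats Ben beats Ana beats Chen, a majority cycle.

No Condorcet winner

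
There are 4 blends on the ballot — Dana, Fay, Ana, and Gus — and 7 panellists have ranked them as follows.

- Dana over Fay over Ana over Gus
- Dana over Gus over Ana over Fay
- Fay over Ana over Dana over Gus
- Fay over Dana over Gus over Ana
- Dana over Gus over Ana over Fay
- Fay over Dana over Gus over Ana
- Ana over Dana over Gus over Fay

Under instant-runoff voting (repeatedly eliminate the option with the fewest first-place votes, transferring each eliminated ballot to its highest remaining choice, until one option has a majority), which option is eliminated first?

Round 1: Dana 3, Fay 3, Ana 1, Gus 0. Gus has the fewest and is eliminated.
Round 2: Dana 3, Fay 3, Ana 1. Ana has the fewest and is eliminated.
Round 3: Dana 4, Fay 3. Dana has a majority.

Gus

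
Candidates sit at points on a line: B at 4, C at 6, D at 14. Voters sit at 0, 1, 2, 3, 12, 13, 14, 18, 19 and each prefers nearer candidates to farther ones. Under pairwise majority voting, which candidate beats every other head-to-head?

With single-peaked preferences on a line, the Condorcet winner is the candidate closest to the median voter.
The median voter (position 12) is closest to D at 14.
Check: D vs C — voters closer to D: 5 of 9.

D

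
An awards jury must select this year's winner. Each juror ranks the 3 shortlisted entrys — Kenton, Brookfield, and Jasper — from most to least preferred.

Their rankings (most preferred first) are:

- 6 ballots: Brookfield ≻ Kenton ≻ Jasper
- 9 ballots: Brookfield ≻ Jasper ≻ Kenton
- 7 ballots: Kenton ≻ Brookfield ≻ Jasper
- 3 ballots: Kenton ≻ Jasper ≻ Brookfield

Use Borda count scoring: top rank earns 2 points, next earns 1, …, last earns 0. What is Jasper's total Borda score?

Borda scores:
  Kenton: 6·1 + 9·0 + 7·2 + 3·2 = 26
  Brookfield: 6·2 + 9·2 + 7·1 + 3·0 = 37
  Jasper: 6·0 + 9·1 + 7·0 + 3·1 = 12

12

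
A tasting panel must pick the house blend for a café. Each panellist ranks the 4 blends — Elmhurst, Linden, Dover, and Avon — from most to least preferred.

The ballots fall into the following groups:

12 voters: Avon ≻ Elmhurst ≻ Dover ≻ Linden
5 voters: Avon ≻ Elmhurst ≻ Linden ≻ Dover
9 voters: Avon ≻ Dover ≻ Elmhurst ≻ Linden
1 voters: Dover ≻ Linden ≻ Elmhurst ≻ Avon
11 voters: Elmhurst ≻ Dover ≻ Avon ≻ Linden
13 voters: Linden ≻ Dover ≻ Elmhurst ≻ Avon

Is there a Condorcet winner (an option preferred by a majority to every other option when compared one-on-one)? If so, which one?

Head-to-head results (51 voters total):
Elmhurst vs Linden: Elmhurst wins 37–14.
Elmhurst vs Dover: Elmhurst wins 28–23.
Elmhurst vs Avon: Avon wins 26–25.
Linden vs Dover: Dover wins 33–18.
Linden vs Avon: Avon wins 37–14.
Dover vs Avon: Avon wins 26–25.
Avon beats each rival — Elmhurst (26–25), Linden (37–14), Dover (26–25) — so Avon is the Condorcet winner.

Avon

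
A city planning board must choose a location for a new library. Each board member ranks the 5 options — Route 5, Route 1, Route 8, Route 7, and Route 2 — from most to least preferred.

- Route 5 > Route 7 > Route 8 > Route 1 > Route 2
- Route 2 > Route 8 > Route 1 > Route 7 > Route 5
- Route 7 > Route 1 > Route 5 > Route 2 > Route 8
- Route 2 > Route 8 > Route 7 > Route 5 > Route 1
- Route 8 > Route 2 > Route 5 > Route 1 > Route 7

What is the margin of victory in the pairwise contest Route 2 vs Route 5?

1

Ballots ranking Route 2 above Route 5: 3.
Ballots ranking Route 5 above Route 2: 2.
Route 2 wins 3–2, a margin of 1.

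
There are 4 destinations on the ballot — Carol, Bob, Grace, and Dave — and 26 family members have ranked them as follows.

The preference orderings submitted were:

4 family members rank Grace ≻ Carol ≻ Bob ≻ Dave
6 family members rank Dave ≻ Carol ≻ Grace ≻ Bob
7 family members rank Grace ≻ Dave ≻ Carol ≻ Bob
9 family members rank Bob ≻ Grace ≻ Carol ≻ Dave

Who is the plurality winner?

First-place vote totals:
  Carol: 0
  Bob: 9
  Grace: 11
  Dave: 6
Grace has the most first-place votes.

Grace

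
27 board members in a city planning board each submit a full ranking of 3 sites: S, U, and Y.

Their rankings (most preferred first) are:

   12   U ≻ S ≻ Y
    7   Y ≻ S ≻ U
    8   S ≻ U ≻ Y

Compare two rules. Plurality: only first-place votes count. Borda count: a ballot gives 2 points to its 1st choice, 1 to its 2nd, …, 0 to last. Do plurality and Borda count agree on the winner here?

No

Plurality first-place counts: S 8, U 12, Y 7 → U.
Borda totals: S 35, U 32, Y 14 → S.
The two rules disagree: plurality picks U, Borda picks S.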